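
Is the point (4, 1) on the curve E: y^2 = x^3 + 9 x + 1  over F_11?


Check whether y^2 = x^3 + 9 x + 1 (mod 11) for (x, y) = (4, 1).
LHS: y^2 = 1^2 mod 11 = 1
RHS: x^3 + 9 x + 1 = 4^3 + 9*4 + 1 mod 11 = 2
LHS != RHS

No, not on the curve


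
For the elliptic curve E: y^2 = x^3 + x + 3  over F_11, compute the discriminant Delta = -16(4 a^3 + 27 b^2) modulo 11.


4 a^3 + 27 b^2 = 4*1^3 + 27*3^2 = 4 + 243 = 247
Delta = -16 * (247) = -3952
Delta mod 11 = 8

Delta = 8 (mod 11)


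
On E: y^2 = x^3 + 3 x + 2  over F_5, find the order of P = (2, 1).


Compute successive multiples of P until we hit O:
  1P = (2, 1)
  2P = (1, 4)
  3P = (1, 1)
  4P = (2, 4)
  5P = O

ord(P) = 5


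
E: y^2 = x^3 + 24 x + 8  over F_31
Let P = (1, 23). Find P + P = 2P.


Doubling: s = (3 x1^2 + a) / (2 y1)
s = (3*1^2 + 24) / (2*23) mod 31 = 8
x3 = s^2 - 2 x1 mod 31 = 8^2 - 2*1 = 0
y3 = s (x1 - x3) - y1 mod 31 = 8 * (1 - 0) - 23 = 16

2P = (0, 16)


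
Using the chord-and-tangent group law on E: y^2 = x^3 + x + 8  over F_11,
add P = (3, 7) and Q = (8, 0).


P != Q, so use the chord formula.
s = (y2 - y1) / (x2 - x1) = (4) / (5) mod 11 = 3
x3 = s^2 - x1 - x2 mod 11 = 3^2 - 3 - 8 = 9
y3 = s (x1 - x3) - y1 mod 11 = 3 * (3 - 9) - 7 = 8

P + Q = (9, 8)


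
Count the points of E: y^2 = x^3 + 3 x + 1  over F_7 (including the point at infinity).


For each x in F_7, count y with y^2 = x^3 + 3 x + 1 mod 7:
  x = 0: RHS = 1, y in [1, 6]  -> 2 point(s)
  x = 2: RHS = 1, y in [1, 6]  -> 2 point(s)
  x = 3: RHS = 2, y in [3, 4]  -> 2 point(s)
  x = 4: RHS = 0, y in [0]  -> 1 point(s)
  x = 5: RHS = 1, y in [1, 6]  -> 2 point(s)
  x = 6: RHS = 4, y in [2, 5]  -> 2 point(s)
Affine points: 11. Add the point at infinity: total = 12.

#E(F_7) = 12


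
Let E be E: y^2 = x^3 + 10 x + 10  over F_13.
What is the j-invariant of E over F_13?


Delta = -16(4 a^3 + 27 b^2) mod 13 = 11
-1728 * (4 a)^3 = -1728 * (4*10)^3 mod 13 = 1
j = 1 * 11^(-1) mod 13 = 6

j = 6 (mod 13)


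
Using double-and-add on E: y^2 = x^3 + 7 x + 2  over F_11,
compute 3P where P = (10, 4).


k = 3 = 11_2 (binary, LSB first: 11)
Double-and-add from P = (10, 4):
  bit 0 = 1: acc = O + (10, 4) = (10, 4)
  bit 1 = 1: acc = (10, 4) + (7, 8) = (8, 8)

3P = (8, 8)


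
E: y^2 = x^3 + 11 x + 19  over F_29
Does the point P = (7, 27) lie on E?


Check whether y^2 = x^3 + 11 x + 19 (mod 29) for (x, y) = (7, 27).
LHS: y^2 = 27^2 mod 29 = 4
RHS: x^3 + 11 x + 19 = 7^3 + 11*7 + 19 mod 29 = 4
LHS = RHS

Yes, on the curve


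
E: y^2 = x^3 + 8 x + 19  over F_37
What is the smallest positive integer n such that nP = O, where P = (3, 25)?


Compute successive multiples of P until we hit O:
  1P = (3, 25)
  2P = (3, 12)
  3P = O

ord(P) = 3


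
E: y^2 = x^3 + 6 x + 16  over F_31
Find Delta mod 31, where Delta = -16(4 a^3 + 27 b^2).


4 a^3 + 27 b^2 = 4*6^3 + 27*16^2 = 864 + 6912 = 7776
Delta = -16 * (7776) = -124416
Delta mod 31 = 18

Delta = 18 (mod 31)


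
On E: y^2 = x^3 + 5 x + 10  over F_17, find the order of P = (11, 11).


Compute successive multiples of P until we hit O:
  1P = (11, 11)
  2P = (8, 16)
  3P = (14, 11)
  4P = (9, 6)
  5P = (16, 2)
  6P = (15, 3)
  7P = (12, 8)
  8P = (3, 16)
  ... (continuing to 23P)
  23P = O

ord(P) = 23


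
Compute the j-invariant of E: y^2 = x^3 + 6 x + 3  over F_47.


Delta = -16(4 a^3 + 27 b^2) mod 47 = 7
-1728 * (4 a)^3 = -1728 * (4*6)^3 mod 47 = 19
j = 19 * 7^(-1) mod 47 = 43

j = 43 (mod 47)


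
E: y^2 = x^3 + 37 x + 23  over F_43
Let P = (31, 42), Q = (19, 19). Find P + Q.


P != Q, so use the chord formula.
s = (y2 - y1) / (x2 - x1) = (20) / (31) mod 43 = 27
x3 = s^2 - x1 - x2 mod 43 = 27^2 - 31 - 19 = 34
y3 = s (x1 - x3) - y1 mod 43 = 27 * (31 - 34) - 42 = 6

P + Q = (34, 6)


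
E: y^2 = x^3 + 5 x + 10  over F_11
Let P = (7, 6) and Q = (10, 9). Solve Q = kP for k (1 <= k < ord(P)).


Enumerate multiples of P until we hit Q = (10, 9):
  1P = (7, 6)
  2P = (1, 4)
  3P = (8, 1)
  4P = (10, 9)
Match found at i = 4.

k = 4


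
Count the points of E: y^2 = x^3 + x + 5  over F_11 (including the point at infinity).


For each x in F_11, count y with y^2 = x^3 + 1 x + 5 mod 11:
  x = 0: RHS = 5, y in [4, 7]  -> 2 point(s)
  x = 2: RHS = 4, y in [2, 9]  -> 2 point(s)
  x = 5: RHS = 3, y in [5, 6]  -> 2 point(s)
  x = 7: RHS = 3, y in [5, 6]  -> 2 point(s)
  x = 10: RHS = 3, y in [5, 6]  -> 2 point(s)
Affine points: 10. Add the point at infinity: total = 11.

#E(F_11) = 11


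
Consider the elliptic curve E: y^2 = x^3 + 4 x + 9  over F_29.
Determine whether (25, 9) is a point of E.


Check whether y^2 = x^3 + 4 x + 9 (mod 29) for (x, y) = (25, 9).
LHS: y^2 = 9^2 mod 29 = 23
RHS: x^3 + 4 x + 9 = 25^3 + 4*25 + 9 mod 29 = 16
LHS != RHS

No, not on the curve


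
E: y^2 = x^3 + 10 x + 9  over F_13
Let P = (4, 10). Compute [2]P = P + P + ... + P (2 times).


k = 2 = 10_2 (binary, LSB first: 01)
Double-and-add from P = (4, 10):
  bit 0 = 0: acc unchanged = O
  bit 1 = 1: acc = O + (6, 5) = (6, 5)

2P = (6, 5)


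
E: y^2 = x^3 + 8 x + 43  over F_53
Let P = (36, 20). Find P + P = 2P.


Doubling: s = (3 x1^2 + a) / (2 y1)
s = (3*36^2 + 8) / (2*20) mod 53 = 2
x3 = s^2 - 2 x1 mod 53 = 2^2 - 2*36 = 38
y3 = s (x1 - x3) - y1 mod 53 = 2 * (36 - 38) - 20 = 29

2P = (38, 29)


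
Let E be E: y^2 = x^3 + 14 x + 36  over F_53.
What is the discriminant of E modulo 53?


4 a^3 + 27 b^2 = 4*14^3 + 27*36^2 = 10976 + 34992 = 45968
Delta = -16 * (45968) = -735488
Delta mod 53 = 46

Delta = 46 (mod 53)


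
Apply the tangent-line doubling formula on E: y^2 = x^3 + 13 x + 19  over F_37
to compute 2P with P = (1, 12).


Doubling: s = (3 x1^2 + a) / (2 y1)
s = (3*1^2 + 13) / (2*12) mod 37 = 13
x3 = s^2 - 2 x1 mod 37 = 13^2 - 2*1 = 19
y3 = s (x1 - x3) - y1 mod 37 = 13 * (1 - 19) - 12 = 13

2P = (19, 13)


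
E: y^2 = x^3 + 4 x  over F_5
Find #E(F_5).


For each x in F_5, count y with y^2 = x^3 + 4 x + 0 mod 5:
  x = 0: RHS = 0, y in [0]  -> 1 point(s)
  x = 1: RHS = 0, y in [0]  -> 1 point(s)
  x = 2: RHS = 1, y in [1, 4]  -> 2 point(s)
  x = 3: RHS = 4, y in [2, 3]  -> 2 point(s)
  x = 4: RHS = 0, y in [0]  -> 1 point(s)
Affine points: 7. Add the point at infinity: total = 8.

#E(F_5) = 8


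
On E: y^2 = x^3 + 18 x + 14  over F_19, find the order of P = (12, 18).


Compute successive multiples of P until we hit O:
  1P = (12, 18)
  2P = (4, 6)
  3P = (10, 4)
  4P = (8, 10)
  5P = (3, 0)
  6P = (8, 9)
  7P = (10, 15)
  8P = (4, 13)
  ... (continuing to 10P)
  10P = O

ord(P) = 10


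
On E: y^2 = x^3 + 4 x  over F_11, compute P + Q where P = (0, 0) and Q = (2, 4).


P != Q, so use the chord formula.
s = (y2 - y1) / (x2 - x1) = (4) / (2) mod 11 = 2
x3 = s^2 - x1 - x2 mod 11 = 2^2 - 0 - 2 = 2
y3 = s (x1 - x3) - y1 mod 11 = 2 * (0 - 2) - 0 = 7

P + Q = (2, 7)


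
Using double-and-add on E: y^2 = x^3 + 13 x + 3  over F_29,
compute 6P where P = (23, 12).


k = 6 = 110_2 (binary, LSB first: 011)
Double-and-add from P = (23, 12):
  bit 0 = 0: acc unchanged = O
  bit 1 = 1: acc = O + (13, 7) = (13, 7)
  bit 2 = 1: acc = (13, 7) + (19, 27) = (21, 5)

6P = (21, 5)


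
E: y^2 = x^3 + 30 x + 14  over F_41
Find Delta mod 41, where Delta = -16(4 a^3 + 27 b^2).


4 a^3 + 27 b^2 = 4*30^3 + 27*14^2 = 108000 + 5292 = 113292
Delta = -16 * (113292) = -1812672
Delta mod 41 = 20

Delta = 20 (mod 41)


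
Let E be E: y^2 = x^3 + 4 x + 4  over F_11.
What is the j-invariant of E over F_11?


Delta = -16(4 a^3 + 27 b^2) mod 11 = 3
-1728 * (4 a)^3 = -1728 * (4*4)^3 mod 11 = 7
j = 7 * 3^(-1) mod 11 = 6

j = 6 (mod 11)


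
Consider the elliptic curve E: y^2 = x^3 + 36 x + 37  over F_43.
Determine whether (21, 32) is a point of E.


Check whether y^2 = x^3 + 36 x + 37 (mod 43) for (x, y) = (21, 32).
LHS: y^2 = 32^2 mod 43 = 35
RHS: x^3 + 36 x + 37 = 21^3 + 36*21 + 37 mod 43 = 35
LHS = RHS

Yes, on the curve


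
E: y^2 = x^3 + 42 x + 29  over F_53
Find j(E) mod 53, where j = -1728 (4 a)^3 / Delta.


Delta = -16(4 a^3 + 27 b^2) mod 53 = 16
-1728 * (4 a)^3 = -1728 * (4*42)^3 mod 53 = 45
j = 45 * 16^(-1) mod 53 = 26

j = 26 (mod 53)


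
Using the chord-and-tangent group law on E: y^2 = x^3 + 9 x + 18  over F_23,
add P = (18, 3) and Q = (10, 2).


P != Q, so use the chord formula.
s = (y2 - y1) / (x2 - x1) = (22) / (15) mod 23 = 3
x3 = s^2 - x1 - x2 mod 23 = 3^2 - 18 - 10 = 4
y3 = s (x1 - x3) - y1 mod 23 = 3 * (18 - 4) - 3 = 16

P + Q = (4, 16)


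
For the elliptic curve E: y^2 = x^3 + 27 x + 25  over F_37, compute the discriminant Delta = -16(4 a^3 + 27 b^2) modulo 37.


4 a^3 + 27 b^2 = 4*27^3 + 27*25^2 = 78732 + 16875 = 95607
Delta = -16 * (95607) = -1529712
Delta mod 37 = 16

Delta = 16 (mod 37)


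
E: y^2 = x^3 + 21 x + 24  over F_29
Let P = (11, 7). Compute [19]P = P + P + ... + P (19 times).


k = 19 = 10011_2 (binary, LSB first: 11001)
Double-and-add from P = (11, 7):
  bit 0 = 1: acc = O + (11, 7) = (11, 7)
  bit 1 = 1: acc = (11, 7) + (0, 13) = (2, 25)
  bit 2 = 0: acc unchanged = (2, 25)
  bit 3 = 0: acc unchanged = (2, 25)
  bit 4 = 1: acc = (2, 25) + (20, 18) = (11, 22)

19P = (11, 22)


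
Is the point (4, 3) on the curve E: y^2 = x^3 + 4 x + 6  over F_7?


Check whether y^2 = x^3 + 4 x + 6 (mod 7) for (x, y) = (4, 3).
LHS: y^2 = 3^2 mod 7 = 2
RHS: x^3 + 4 x + 6 = 4^3 + 4*4 + 6 mod 7 = 2
LHS = RHS

Yes, on the curve


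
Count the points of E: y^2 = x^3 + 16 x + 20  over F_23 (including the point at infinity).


For each x in F_23, count y with y^2 = x^3 + 16 x + 20 mod 23:
  x = 3: RHS = 3, y in [7, 16]  -> 2 point(s)
  x = 5: RHS = 18, y in [8, 15]  -> 2 point(s)
  x = 8: RHS = 16, y in [4, 19]  -> 2 point(s)
  x = 11: RHS = 9, y in [3, 20]  -> 2 point(s)
  x = 12: RHS = 8, y in [10, 13]  -> 2 point(s)
  x = 15: RHS = 1, y in [1, 22]  -> 2 point(s)
  x = 16: RHS = 2, y in [5, 18]  -> 2 point(s)
  x = 21: RHS = 3, y in [7, 16]  -> 2 point(s)
  x = 22: RHS = 3, y in [7, 16]  -> 2 point(s)
Affine points: 18. Add the point at infinity: total = 19.

#E(F_23) = 19


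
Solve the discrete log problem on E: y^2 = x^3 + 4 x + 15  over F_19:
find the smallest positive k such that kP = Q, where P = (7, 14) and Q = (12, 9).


Enumerate multiples of P until we hit Q = (12, 9):
  1P = (7, 14)
  2P = (9, 1)
  3P = (12, 9)
Match found at i = 3.

k = 3


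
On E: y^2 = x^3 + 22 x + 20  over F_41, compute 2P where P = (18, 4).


Doubling: s = (3 x1^2 + a) / (2 y1)
s = (3*18^2 + 22) / (2*4) mod 41 = 32
x3 = s^2 - 2 x1 mod 41 = 32^2 - 2*18 = 4
y3 = s (x1 - x3) - y1 mod 41 = 32 * (18 - 4) - 4 = 34

2P = (4, 34)


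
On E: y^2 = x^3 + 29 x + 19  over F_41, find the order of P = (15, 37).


Compute successive multiples of P until we hit O:
  1P = (15, 37)
  2P = (6, 32)
  3P = (36, 6)
  4P = (21, 7)
  5P = (30, 38)
  6P = (35, 30)
  7P = (23, 15)
  8P = (8, 36)
  ... (continuing to 20P)
  20P = O

ord(P) = 20


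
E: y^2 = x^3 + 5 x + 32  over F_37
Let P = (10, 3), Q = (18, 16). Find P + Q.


P != Q, so use the chord formula.
s = (y2 - y1) / (x2 - x1) = (13) / (8) mod 37 = 34
x3 = s^2 - x1 - x2 mod 37 = 34^2 - 10 - 18 = 18
y3 = s (x1 - x3) - y1 mod 37 = 34 * (10 - 18) - 3 = 21

P + Q = (18, 21)


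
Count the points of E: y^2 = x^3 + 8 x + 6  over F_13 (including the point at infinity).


For each x in F_13, count y with y^2 = x^3 + 8 x + 6 mod 13:
  x = 2: RHS = 4, y in [2, 11]  -> 2 point(s)
  x = 6: RHS = 10, y in [6, 7]  -> 2 point(s)
  x = 8: RHS = 10, y in [6, 7]  -> 2 point(s)
  x = 9: RHS = 1, y in [1, 12]  -> 2 point(s)
  x = 12: RHS = 10, y in [6, 7]  -> 2 point(s)
Affine points: 10. Add the point at infinity: total = 11.

#E(F_13) = 11


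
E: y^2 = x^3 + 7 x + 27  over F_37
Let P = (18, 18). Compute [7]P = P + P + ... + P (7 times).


k = 7 = 111_2 (binary, LSB first: 111)
Double-and-add from P = (18, 18):
  bit 0 = 1: acc = O + (18, 18) = (18, 18)
  bit 1 = 1: acc = (18, 18) + (31, 18) = (25, 19)
  bit 2 = 1: acc = (25, 19) + (28, 7) = (0, 29)

7P = (0, 29)


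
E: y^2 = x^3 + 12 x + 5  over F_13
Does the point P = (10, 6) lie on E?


Check whether y^2 = x^3 + 12 x + 5 (mod 13) for (x, y) = (10, 6).
LHS: y^2 = 6^2 mod 13 = 10
RHS: x^3 + 12 x + 5 = 10^3 + 12*10 + 5 mod 13 = 7
LHS != RHS

No, not on the curve


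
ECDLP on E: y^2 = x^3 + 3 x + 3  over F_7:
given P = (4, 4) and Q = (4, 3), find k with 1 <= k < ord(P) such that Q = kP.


Enumerate multiples of P until we hit Q = (4, 3):
  1P = (4, 4)
  2P = (3, 5)
  3P = (1, 0)
  4P = (3, 2)
  5P = (4, 3)
Match found at i = 5.

k = 5


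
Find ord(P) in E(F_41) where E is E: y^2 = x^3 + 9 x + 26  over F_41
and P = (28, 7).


Compute successive multiples of P until we hit O:
  1P = (28, 7)
  2P = (3, 30)
  3P = (26, 1)
  4P = (37, 7)
  5P = (17, 34)
  6P = (21, 28)
  7P = (1, 35)
  8P = (16, 17)
  ... (continuing to 52P)
  52P = O

ord(P) = 52


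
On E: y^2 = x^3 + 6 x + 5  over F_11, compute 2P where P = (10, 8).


Doubling: s = (3 x1^2 + a) / (2 y1)
s = (3*10^2 + 6) / (2*8) mod 11 = 4
x3 = s^2 - 2 x1 mod 11 = 4^2 - 2*10 = 7
y3 = s (x1 - x3) - y1 mod 11 = 4 * (10 - 7) - 8 = 4

2P = (7, 4)


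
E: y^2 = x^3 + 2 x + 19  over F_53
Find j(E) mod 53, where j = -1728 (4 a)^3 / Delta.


Delta = -16(4 a^3 + 27 b^2) mod 53 = 45
-1728 * (4 a)^3 = -1728 * (4*2)^3 mod 53 = 46
j = 46 * 45^(-1) mod 53 = 34

j = 34 (mod 53)


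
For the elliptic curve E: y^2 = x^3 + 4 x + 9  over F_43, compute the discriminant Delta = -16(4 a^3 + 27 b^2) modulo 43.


4 a^3 + 27 b^2 = 4*4^3 + 27*9^2 = 256 + 2187 = 2443
Delta = -16 * (2443) = -39088
Delta mod 43 = 42

Delta = 42 (mod 43)


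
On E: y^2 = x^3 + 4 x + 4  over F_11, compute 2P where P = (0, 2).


Doubling: s = (3 x1^2 + a) / (2 y1)
s = (3*0^2 + 4) / (2*2) mod 11 = 1
x3 = s^2 - 2 x1 mod 11 = 1^2 - 2*0 = 1
y3 = s (x1 - x3) - y1 mod 11 = 1 * (0 - 1) - 2 = 8

2P = (1, 8)


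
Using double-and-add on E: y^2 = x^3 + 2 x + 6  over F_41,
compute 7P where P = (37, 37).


k = 7 = 111_2 (binary, LSB first: 111)
Double-and-add from P = (37, 37):
  bit 0 = 1: acc = O + (37, 37) = (37, 37)
  bit 1 = 1: acc = (37, 37) + (24, 15) = (3, 30)
  bit 2 = 1: acc = (3, 30) + (2, 10) = (26, 2)

7P = (26, 2)


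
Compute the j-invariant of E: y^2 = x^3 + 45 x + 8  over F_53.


Delta = -16(4 a^3 + 27 b^2) mod 53 = 32
-1728 * (4 a)^3 = -1728 * (4*45)^3 mod 53 = 24
j = 24 * 32^(-1) mod 53 = 14

j = 14 (mod 53)


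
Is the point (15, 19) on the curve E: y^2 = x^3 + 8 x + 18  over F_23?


Check whether y^2 = x^3 + 8 x + 18 (mod 23) for (x, y) = (15, 19).
LHS: y^2 = 19^2 mod 23 = 16
RHS: x^3 + 8 x + 18 = 15^3 + 8*15 + 18 mod 23 = 17
LHS != RHS

No, not on the curve


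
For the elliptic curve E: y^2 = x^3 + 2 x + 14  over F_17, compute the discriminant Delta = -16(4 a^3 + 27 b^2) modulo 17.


4 a^3 + 27 b^2 = 4*2^3 + 27*14^2 = 32 + 5292 = 5324
Delta = -16 * (5324) = -85184
Delta mod 17 = 3

Delta = 3 (mod 17)


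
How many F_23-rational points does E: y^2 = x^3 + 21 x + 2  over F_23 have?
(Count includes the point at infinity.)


For each x in F_23, count y with y^2 = x^3 + 21 x + 2 mod 23:
  x = 0: RHS = 2, y in [5, 18]  -> 2 point(s)
  x = 1: RHS = 1, y in [1, 22]  -> 2 point(s)
  x = 2: RHS = 6, y in [11, 12]  -> 2 point(s)
  x = 3: RHS = 0, y in [0]  -> 1 point(s)
  x = 4: RHS = 12, y in [9, 14]  -> 2 point(s)
  x = 5: RHS = 2, y in [5, 18]  -> 2 point(s)
  x = 7: RHS = 9, y in [3, 20]  -> 2 point(s)
  x = 9: RHS = 0, y in [0]  -> 1 point(s)
  x = 10: RHS = 16, y in [4, 19]  -> 2 point(s)
  x = 11: RHS = 0, y in [0]  -> 1 point(s)
  x = 12: RHS = 4, y in [2, 21]  -> 2 point(s)
  x = 14: RHS = 4, y in [2, 21]  -> 2 point(s)
  x = 15: RHS = 12, y in [9, 14]  -> 2 point(s)
  x = 16: RHS = 18, y in [8, 15]  -> 2 point(s)
  x = 18: RHS = 2, y in [5, 18]  -> 2 point(s)
  x = 20: RHS = 4, y in [2, 21]  -> 2 point(s)
  x = 22: RHS = 3, y in [7, 16]  -> 2 point(s)
Affine points: 31. Add the point at infinity: total = 32.

#E(F_23) = 32


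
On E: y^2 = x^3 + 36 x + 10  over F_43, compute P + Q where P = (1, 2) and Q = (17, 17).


P != Q, so use the chord formula.
s = (y2 - y1) / (x2 - x1) = (15) / (16) mod 43 = 9
x3 = s^2 - x1 - x2 mod 43 = 9^2 - 1 - 17 = 20
y3 = s (x1 - x3) - y1 mod 43 = 9 * (1 - 20) - 2 = 42

P + Q = (20, 42)


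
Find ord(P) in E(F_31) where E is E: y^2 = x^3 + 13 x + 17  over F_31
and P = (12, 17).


Compute successive multiples of P until we hit O:
  1P = (12, 17)
  2P = (17, 6)
  3P = (18, 21)
  4P = (29, 13)
  5P = (4, 3)
  6P = (20, 0)
  7P = (4, 28)
  8P = (29, 18)
  ... (continuing to 12P)
  12P = O

ord(P) = 12


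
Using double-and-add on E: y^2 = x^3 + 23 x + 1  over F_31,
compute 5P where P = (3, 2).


k = 5 = 101_2 (binary, LSB first: 101)
Double-and-add from P = (3, 2):
  bit 0 = 1: acc = O + (3, 2) = (3, 2)
  bit 1 = 0: acc unchanged = (3, 2)
  bit 2 = 1: acc = (3, 2) + (3, 2) = (3, 29)

5P = (3, 29)


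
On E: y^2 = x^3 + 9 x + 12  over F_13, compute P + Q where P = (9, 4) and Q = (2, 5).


P != Q, so use the chord formula.
s = (y2 - y1) / (x2 - x1) = (1) / (6) mod 13 = 11
x3 = s^2 - x1 - x2 mod 13 = 11^2 - 9 - 2 = 6
y3 = s (x1 - x3) - y1 mod 13 = 11 * (9 - 6) - 4 = 3

P + Q = (6, 3)


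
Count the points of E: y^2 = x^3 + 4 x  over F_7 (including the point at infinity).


For each x in F_7, count y with y^2 = x^3 + 4 x + 0 mod 7:
  x = 0: RHS = 0, y in [0]  -> 1 point(s)
  x = 2: RHS = 2, y in [3, 4]  -> 2 point(s)
  x = 3: RHS = 4, y in [2, 5]  -> 2 point(s)
  x = 6: RHS = 2, y in [3, 4]  -> 2 point(s)
Affine points: 7. Add the point at infinity: total = 8.

#E(F_7) = 8


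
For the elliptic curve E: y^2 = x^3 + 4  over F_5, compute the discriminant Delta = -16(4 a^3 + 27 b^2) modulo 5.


4 a^3 + 27 b^2 = 4*0^3 + 27*4^2 = 0 + 432 = 432
Delta = -16 * (432) = -6912
Delta mod 5 = 3

Delta = 3 (mod 5)


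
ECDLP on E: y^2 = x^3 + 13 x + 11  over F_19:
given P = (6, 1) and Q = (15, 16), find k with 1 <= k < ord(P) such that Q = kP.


Enumerate multiples of P until we hit Q = (15, 16):
  1P = (6, 1)
  2P = (5, 12)
  3P = (15, 3)
  4P = (14, 12)
  5P = (0, 12)
  6P = (0, 7)
  7P = (14, 7)
  8P = (15, 16)
Match found at i = 8.

k = 8


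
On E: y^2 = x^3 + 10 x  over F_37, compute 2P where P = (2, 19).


Doubling: s = (3 x1^2 + a) / (2 y1)
s = (3*2^2 + 10) / (2*19) mod 37 = 22
x3 = s^2 - 2 x1 mod 37 = 22^2 - 2*2 = 36
y3 = s (x1 - x3) - y1 mod 37 = 22 * (2 - 36) - 19 = 10

2P = (36, 10)


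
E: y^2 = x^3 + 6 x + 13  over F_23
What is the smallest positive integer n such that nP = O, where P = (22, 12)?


Compute successive multiples of P until we hit O:
  1P = (22, 12)
  2P = (14, 14)
  3P = (0, 17)
  4P = (3, 14)
  5P = (4, 20)
  6P = (6, 9)
  7P = (21, 4)
  8P = (21, 19)
  ... (continuing to 15P)
  15P = O

ord(P) = 15


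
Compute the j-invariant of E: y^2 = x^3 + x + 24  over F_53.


Delta = -16(4 a^3 + 27 b^2) mod 53 = 45
-1728 * (4 a)^3 = -1728 * (4*1)^3 mod 53 = 19
j = 19 * 45^(-1) mod 53 = 44

j = 44 (mod 53)


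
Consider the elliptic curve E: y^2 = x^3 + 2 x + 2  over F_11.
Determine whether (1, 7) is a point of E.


Check whether y^2 = x^3 + 2 x + 2 (mod 11) for (x, y) = (1, 7).
LHS: y^2 = 7^2 mod 11 = 5
RHS: x^3 + 2 x + 2 = 1^3 + 2*1 + 2 mod 11 = 5
LHS = RHS

Yes, on the curve


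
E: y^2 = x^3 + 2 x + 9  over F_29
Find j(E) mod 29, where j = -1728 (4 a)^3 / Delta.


Delta = -16(4 a^3 + 27 b^2) mod 29 = 21
-1728 * (4 a)^3 = -1728 * (4*2)^3 mod 29 = 25
j = 25 * 21^(-1) mod 29 = 15

j = 15 (mod 29)


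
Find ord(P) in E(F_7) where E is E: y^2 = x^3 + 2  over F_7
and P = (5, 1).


Compute successive multiples of P until we hit O:
  1P = (5, 1)
  2P = (5, 6)
  3P = O

ord(P) = 3


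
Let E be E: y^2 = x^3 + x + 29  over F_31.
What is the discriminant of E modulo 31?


4 a^3 + 27 b^2 = 4*1^3 + 27*29^2 = 4 + 22707 = 22711
Delta = -16 * (22711) = -363376
Delta mod 31 = 6

Delta = 6 (mod 31)


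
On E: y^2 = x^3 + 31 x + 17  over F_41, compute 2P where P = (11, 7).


Doubling: s = (3 x1^2 + a) / (2 y1)
s = (3*11^2 + 31) / (2*7) mod 41 = 34
x3 = s^2 - 2 x1 mod 41 = 34^2 - 2*11 = 27
y3 = s (x1 - x3) - y1 mod 41 = 34 * (11 - 27) - 7 = 23

2P = (27, 23)


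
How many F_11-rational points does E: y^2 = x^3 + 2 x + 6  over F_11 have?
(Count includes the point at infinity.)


For each x in F_11, count y with y^2 = x^3 + 2 x + 6 mod 11:
  x = 1: RHS = 9, y in [3, 8]  -> 2 point(s)
  x = 4: RHS = 1, y in [1, 10]  -> 2 point(s)
  x = 5: RHS = 9, y in [3, 8]  -> 2 point(s)
  x = 6: RHS = 3, y in [5, 6]  -> 2 point(s)
  x = 7: RHS = 0, y in [0]  -> 1 point(s)
  x = 9: RHS = 5, y in [4, 7]  -> 2 point(s)
  x = 10: RHS = 3, y in [5, 6]  -> 2 point(s)
Affine points: 13. Add the point at infinity: total = 14.

#E(F_11) = 14


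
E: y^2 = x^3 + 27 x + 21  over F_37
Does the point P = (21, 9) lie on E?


Check whether y^2 = x^3 + 27 x + 21 (mod 37) for (x, y) = (21, 9).
LHS: y^2 = 9^2 mod 37 = 7
RHS: x^3 + 27 x + 21 = 21^3 + 27*21 + 21 mod 37 = 7
LHS = RHS

Yes, on the curve


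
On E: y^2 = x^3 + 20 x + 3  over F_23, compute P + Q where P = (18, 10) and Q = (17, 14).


P != Q, so use the chord formula.
s = (y2 - y1) / (x2 - x1) = (4) / (22) mod 23 = 19
x3 = s^2 - x1 - x2 mod 23 = 19^2 - 18 - 17 = 4
y3 = s (x1 - x3) - y1 mod 23 = 19 * (18 - 4) - 10 = 3

P + Q = (4, 3)


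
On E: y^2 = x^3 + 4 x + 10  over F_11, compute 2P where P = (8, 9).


k = 2 = 10_2 (binary, LSB first: 01)
Double-and-add from P = (8, 9):
  bit 0 = 0: acc unchanged = O
  bit 1 = 1: acc = O + (9, 7) = (9, 7)

2P = (9, 7)


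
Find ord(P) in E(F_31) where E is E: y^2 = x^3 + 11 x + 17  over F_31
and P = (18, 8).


Compute successive multiples of P until we hit O:
  1P = (18, 8)
  2P = (9, 16)
  3P = (9, 15)
  4P = (18, 23)
  5P = O

ord(P) = 5


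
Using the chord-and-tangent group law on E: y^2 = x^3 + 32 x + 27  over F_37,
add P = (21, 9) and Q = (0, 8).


P != Q, so use the chord formula.
s = (y2 - y1) / (x2 - x1) = (36) / (16) mod 37 = 30
x3 = s^2 - x1 - x2 mod 37 = 30^2 - 21 - 0 = 28
y3 = s (x1 - x3) - y1 mod 37 = 30 * (21 - 28) - 9 = 3

P + Q = (28, 3)


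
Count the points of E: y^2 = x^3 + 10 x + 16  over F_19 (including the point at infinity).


For each x in F_19, count y with y^2 = x^3 + 10 x + 16 mod 19:
  x = 0: RHS = 16, y in [4, 15]  -> 2 point(s)
  x = 2: RHS = 6, y in [5, 14]  -> 2 point(s)
  x = 3: RHS = 16, y in [4, 15]  -> 2 point(s)
  x = 4: RHS = 6, y in [5, 14]  -> 2 point(s)
  x = 5: RHS = 1, y in [1, 18]  -> 2 point(s)
  x = 6: RHS = 7, y in [8, 11]  -> 2 point(s)
  x = 7: RHS = 11, y in [7, 12]  -> 2 point(s)
  x = 8: RHS = 0, y in [0]  -> 1 point(s)
  x = 13: RHS = 6, y in [5, 14]  -> 2 point(s)
  x = 15: RHS = 7, y in [8, 11]  -> 2 point(s)
  x = 16: RHS = 16, y in [4, 15]  -> 2 point(s)
  x = 17: RHS = 7, y in [8, 11]  -> 2 point(s)
  x = 18: RHS = 5, y in [9, 10]  -> 2 point(s)
Affine points: 25. Add the point at infinity: total = 26.

#E(F_19) = 26


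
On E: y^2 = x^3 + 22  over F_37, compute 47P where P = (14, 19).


k = 47 = 101111_2 (binary, LSB first: 111101)
Double-and-add from P = (14, 19):
  bit 0 = 1: acc = O + (14, 19) = (14, 19)
  bit 1 = 1: acc = (14, 19) + (25, 25) = (9, 14)
  bit 2 = 1: acc = (9, 14) + (15, 17) = (4, 7)
  bit 3 = 1: acc = (4, 7) + (16, 23) = (27, 24)
  bit 4 = 0: acc unchanged = (27, 24)
  bit 5 = 1: acc = (27, 24) + (13, 31) = (25, 12)

47P = (25, 12)


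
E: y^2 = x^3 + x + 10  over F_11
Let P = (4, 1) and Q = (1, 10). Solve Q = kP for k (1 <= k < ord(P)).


Enumerate multiples of P until we hit Q = (1, 10):
  1P = (4, 1)
  2P = (1, 1)
  3P = (6, 10)
  4P = (2, 8)
  5P = (9, 0)
  6P = (2, 3)
  7P = (6, 1)
  8P = (1, 10)
Match found at i = 8.

k = 8


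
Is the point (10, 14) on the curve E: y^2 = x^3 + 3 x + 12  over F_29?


Check whether y^2 = x^3 + 3 x + 12 (mod 29) for (x, y) = (10, 14).
LHS: y^2 = 14^2 mod 29 = 22
RHS: x^3 + 3 x + 12 = 10^3 + 3*10 + 12 mod 29 = 27
LHS != RHS

No, not on the curve


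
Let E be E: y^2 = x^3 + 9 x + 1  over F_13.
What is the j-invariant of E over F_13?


Delta = -16(4 a^3 + 27 b^2) mod 13 = 11
-1728 * (4 a)^3 = -1728 * (4*9)^3 mod 13 = 12
j = 12 * 11^(-1) mod 13 = 7

j = 7 (mod 13)


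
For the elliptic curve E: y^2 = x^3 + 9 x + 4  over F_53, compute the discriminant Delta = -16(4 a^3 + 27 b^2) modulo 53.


4 a^3 + 27 b^2 = 4*9^3 + 27*4^2 = 2916 + 432 = 3348
Delta = -16 * (3348) = -53568
Delta mod 53 = 15

Delta = 15 (mod 53)


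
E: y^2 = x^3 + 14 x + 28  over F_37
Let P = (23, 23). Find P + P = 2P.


Doubling: s = (3 x1^2 + a) / (2 y1)
s = (3*23^2 + 14) / (2*23) mod 37 = 34
x3 = s^2 - 2 x1 mod 37 = 34^2 - 2*23 = 0
y3 = s (x1 - x3) - y1 mod 37 = 34 * (23 - 0) - 23 = 19

2P = (0, 19)


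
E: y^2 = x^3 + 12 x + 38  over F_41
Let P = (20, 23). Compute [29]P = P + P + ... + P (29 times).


k = 29 = 11101_2 (binary, LSB first: 10111)
Double-and-add from P = (20, 23):
  bit 0 = 1: acc = O + (20, 23) = (20, 23)
  bit 1 = 0: acc unchanged = (20, 23)
  bit 2 = 1: acc = (20, 23) + (38, 37) = (16, 12)
  bit 3 = 1: acc = (16, 12) + (24, 28) = (5, 10)
  bit 4 = 1: acc = (5, 10) + (1, 16) = (27, 23)

29P = (27, 23)


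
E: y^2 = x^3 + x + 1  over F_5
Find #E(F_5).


For each x in F_5, count y with y^2 = x^3 + 1 x + 1 mod 5:
  x = 0: RHS = 1, y in [1, 4]  -> 2 point(s)
  x = 2: RHS = 1, y in [1, 4]  -> 2 point(s)
  x = 3: RHS = 1, y in [1, 4]  -> 2 point(s)
  x = 4: RHS = 4, y in [2, 3]  -> 2 point(s)
Affine points: 8. Add the point at infinity: total = 9.

#E(F_5) = 9


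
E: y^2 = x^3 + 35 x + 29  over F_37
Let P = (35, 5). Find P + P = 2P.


Doubling: s = (3 x1^2 + a) / (2 y1)
s = (3*35^2 + 35) / (2*5) mod 37 = 1
x3 = s^2 - 2 x1 mod 37 = 1^2 - 2*35 = 5
y3 = s (x1 - x3) - y1 mod 37 = 1 * (35 - 5) - 5 = 25

2P = (5, 25)


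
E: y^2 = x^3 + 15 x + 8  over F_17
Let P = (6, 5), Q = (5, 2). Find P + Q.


P != Q, so use the chord formula.
s = (y2 - y1) / (x2 - x1) = (14) / (16) mod 17 = 3
x3 = s^2 - x1 - x2 mod 17 = 3^2 - 6 - 5 = 15
y3 = s (x1 - x3) - y1 mod 17 = 3 * (6 - 15) - 5 = 2

P + Q = (15, 2)


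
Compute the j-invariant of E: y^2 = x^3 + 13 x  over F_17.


Delta = -16(4 a^3 + 27 b^2) mod 17 = 16
-1728 * (4 a)^3 = -1728 * (4*13)^3 mod 17 = 6
j = 6 * 16^(-1) mod 17 = 11

j = 11 (mod 17)


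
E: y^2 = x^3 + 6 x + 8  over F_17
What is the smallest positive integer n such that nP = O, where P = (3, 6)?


Compute successive multiples of P until we hit O:
  1P = (3, 6)
  2P = (9, 3)
  3P = (1, 10)
  4P = (0, 5)
  5P = (16, 1)
  6P = (7, 6)
  7P = (7, 11)
  8P = (16, 16)
  ... (continuing to 13P)
  13P = O

ord(P) = 13


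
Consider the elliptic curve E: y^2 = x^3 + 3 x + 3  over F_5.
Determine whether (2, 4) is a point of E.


Check whether y^2 = x^3 + 3 x + 3 (mod 5) for (x, y) = (2, 4).
LHS: y^2 = 4^2 mod 5 = 1
RHS: x^3 + 3 x + 3 = 2^3 + 3*2 + 3 mod 5 = 2
LHS != RHS

No, not on the curve


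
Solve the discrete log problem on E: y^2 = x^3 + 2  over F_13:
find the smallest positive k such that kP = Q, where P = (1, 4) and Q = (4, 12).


Enumerate multiples of P until we hit Q = (4, 12):
  1P = (1, 4)
  2P = (2, 7)
  3P = (6, 7)
  4P = (10, 1)
  5P = (5, 6)
  6P = (4, 1)
  7P = (9, 4)
  8P = (3, 9)
  9P = (12, 1)
  10P = (12, 12)
  11P = (3, 4)
  12P = (9, 9)
  13P = (4, 12)
Match found at i = 13.

k = 13


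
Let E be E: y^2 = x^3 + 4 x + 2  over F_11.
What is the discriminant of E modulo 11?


4 a^3 + 27 b^2 = 4*4^3 + 27*2^2 = 256 + 108 = 364
Delta = -16 * (364) = -5824
Delta mod 11 = 6

Delta = 6 (mod 11)


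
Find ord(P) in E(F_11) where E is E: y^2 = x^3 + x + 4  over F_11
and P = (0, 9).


Compute successive multiples of P until we hit O:
  1P = (0, 9)
  2P = (9, 7)
  3P = (3, 10)
  4P = (2, 5)
  5P = (2, 6)
  6P = (3, 1)
  7P = (9, 4)
  8P = (0, 2)
  ... (continuing to 9P)
  9P = O

ord(P) = 9


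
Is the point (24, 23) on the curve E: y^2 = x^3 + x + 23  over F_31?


Check whether y^2 = x^3 + 1 x + 23 (mod 31) for (x, y) = (24, 23).
LHS: y^2 = 23^2 mod 31 = 2
RHS: x^3 + 1 x + 23 = 24^3 + 1*24 + 23 mod 31 = 14
LHS != RHS

No, not on the curve


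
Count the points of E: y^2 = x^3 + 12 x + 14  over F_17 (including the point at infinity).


For each x in F_17, count y with y^2 = x^3 + 12 x + 14 mod 17:
  x = 3: RHS = 9, y in [3, 14]  -> 2 point(s)
  x = 6: RHS = 13, y in [8, 9]  -> 2 point(s)
  x = 7: RHS = 16, y in [4, 13]  -> 2 point(s)
  x = 9: RHS = 1, y in [1, 16]  -> 2 point(s)
  x = 11: RHS = 15, y in [7, 10]  -> 2 point(s)
  x = 12: RHS = 16, y in [4, 13]  -> 2 point(s)
  x = 13: RHS = 4, y in [2, 15]  -> 2 point(s)
  x = 14: RHS = 2, y in [6, 11]  -> 2 point(s)
  x = 15: RHS = 16, y in [4, 13]  -> 2 point(s)
  x = 16: RHS = 1, y in [1, 16]  -> 2 point(s)
Affine points: 20. Add the point at infinity: total = 21.

#E(F_17) = 21


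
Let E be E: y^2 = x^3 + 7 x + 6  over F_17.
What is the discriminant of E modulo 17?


4 a^3 + 27 b^2 = 4*7^3 + 27*6^2 = 1372 + 972 = 2344
Delta = -16 * (2344) = -37504
Delta mod 17 = 15

Delta = 15 (mod 17)


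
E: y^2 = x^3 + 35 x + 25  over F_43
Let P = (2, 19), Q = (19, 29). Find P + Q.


P != Q, so use the chord formula.
s = (y2 - y1) / (x2 - x1) = (10) / (17) mod 43 = 36
x3 = s^2 - x1 - x2 mod 43 = 36^2 - 2 - 19 = 28
y3 = s (x1 - x3) - y1 mod 43 = 36 * (2 - 28) - 19 = 34

P + Q = (28, 34)


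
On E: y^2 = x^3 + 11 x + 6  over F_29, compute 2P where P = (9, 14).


Doubling: s = (3 x1^2 + a) / (2 y1)
s = (3*9^2 + 11) / (2*14) mod 29 = 7
x3 = s^2 - 2 x1 mod 29 = 7^2 - 2*9 = 2
y3 = s (x1 - x3) - y1 mod 29 = 7 * (9 - 2) - 14 = 6

2P = (2, 6)


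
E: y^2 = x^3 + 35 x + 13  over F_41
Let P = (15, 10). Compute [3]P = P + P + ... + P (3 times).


k = 3 = 11_2 (binary, LSB first: 11)
Double-and-add from P = (15, 10):
  bit 0 = 1: acc = O + (15, 10) = (15, 10)
  bit 1 = 1: acc = (15, 10) + (31, 37) = (31, 4)

3P = (31, 4)


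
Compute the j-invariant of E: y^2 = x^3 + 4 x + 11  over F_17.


Delta = -16(4 a^3 + 27 b^2) mod 17 = 4
-1728 * (4 a)^3 = -1728 * (4*4)^3 mod 17 = 11
j = 11 * 4^(-1) mod 17 = 7

j = 7 (mod 17)


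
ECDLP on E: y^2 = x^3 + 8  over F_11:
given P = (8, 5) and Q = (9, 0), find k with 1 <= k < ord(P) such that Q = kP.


Enumerate multiples of P until we hit Q = (9, 0):
  1P = (8, 5)
  2P = (9, 0)
Match found at i = 2.

k = 2


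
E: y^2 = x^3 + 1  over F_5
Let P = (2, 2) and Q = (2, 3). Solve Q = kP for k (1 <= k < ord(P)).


Enumerate multiples of P until we hit Q = (2, 3):
  1P = (2, 2)
  2P = (0, 4)
  3P = (4, 0)
  4P = (0, 1)
  5P = (2, 3)
Match found at i = 5.

k = 5


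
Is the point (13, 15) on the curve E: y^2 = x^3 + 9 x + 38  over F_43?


Check whether y^2 = x^3 + 9 x + 38 (mod 43) for (x, y) = (13, 15).
LHS: y^2 = 15^2 mod 43 = 10
RHS: x^3 + 9 x + 38 = 13^3 + 9*13 + 38 mod 43 = 30
LHS != RHS

No, not on the curve


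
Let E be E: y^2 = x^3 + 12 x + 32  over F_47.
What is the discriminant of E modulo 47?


4 a^3 + 27 b^2 = 4*12^3 + 27*32^2 = 6912 + 27648 = 34560
Delta = -16 * (34560) = -552960
Delta mod 47 = 42

Delta = 42 (mod 47)


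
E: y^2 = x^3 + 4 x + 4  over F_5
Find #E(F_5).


For each x in F_5, count y with y^2 = x^3 + 4 x + 4 mod 5:
  x = 0: RHS = 4, y in [2, 3]  -> 2 point(s)
  x = 1: RHS = 4, y in [2, 3]  -> 2 point(s)
  x = 2: RHS = 0, y in [0]  -> 1 point(s)
  x = 4: RHS = 4, y in [2, 3]  -> 2 point(s)
Affine points: 7. Add the point at infinity: total = 8.

#E(F_5) = 8


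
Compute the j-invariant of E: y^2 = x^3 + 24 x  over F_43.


Delta = -16(4 a^3 + 27 b^2) mod 43 = 32
-1728 * (4 a)^3 = -1728 * (4*24)^3 mod 43 = 41
j = 41 * 32^(-1) mod 43 = 8

j = 8 (mod 43)


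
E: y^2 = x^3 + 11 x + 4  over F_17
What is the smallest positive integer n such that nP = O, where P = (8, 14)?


Compute successive multiples of P until we hit O:
  1P = (8, 14)
  2P = (10, 14)
  3P = (16, 3)
  4P = (1, 4)
  5P = (9, 4)
  6P = (15, 5)
  7P = (13, 7)
  8P = (0, 2)
  ... (continuing to 22P)
  22P = O

ord(P) = 22


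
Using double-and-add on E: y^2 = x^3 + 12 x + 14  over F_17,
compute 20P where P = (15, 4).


k = 20 = 10100_2 (binary, LSB first: 00101)
Double-and-add from P = (15, 4):
  bit 0 = 0: acc unchanged = O
  bit 1 = 0: acc unchanged = O
  bit 2 = 1: acc = O + (12, 13) = (12, 13)
  bit 3 = 0: acc unchanged = (12, 13)
  bit 4 = 1: acc = (12, 13) + (16, 1) = (15, 13)

20P = (15, 13)


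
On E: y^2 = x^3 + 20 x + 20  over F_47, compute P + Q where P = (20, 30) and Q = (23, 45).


P != Q, so use the chord formula.
s = (y2 - y1) / (x2 - x1) = (15) / (3) mod 47 = 5
x3 = s^2 - x1 - x2 mod 47 = 5^2 - 20 - 23 = 29
y3 = s (x1 - x3) - y1 mod 47 = 5 * (20 - 29) - 30 = 19

P + Q = (29, 19)


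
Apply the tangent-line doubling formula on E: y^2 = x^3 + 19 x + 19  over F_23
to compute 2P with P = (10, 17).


Doubling: s = (3 x1^2 + a) / (2 y1)
s = (3*10^2 + 19) / (2*17) mod 23 = 6
x3 = s^2 - 2 x1 mod 23 = 6^2 - 2*10 = 16
y3 = s (x1 - x3) - y1 mod 23 = 6 * (10 - 16) - 17 = 16

2P = (16, 16)


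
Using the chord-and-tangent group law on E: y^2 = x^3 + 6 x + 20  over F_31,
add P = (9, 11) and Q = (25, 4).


P != Q, so use the chord formula.
s = (y2 - y1) / (x2 - x1) = (24) / (16) mod 31 = 17
x3 = s^2 - x1 - x2 mod 31 = 17^2 - 9 - 25 = 7
y3 = s (x1 - x3) - y1 mod 31 = 17 * (9 - 7) - 11 = 23

P + Q = (7, 23)


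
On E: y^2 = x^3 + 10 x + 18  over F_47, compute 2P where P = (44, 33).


Doubling: s = (3 x1^2 + a) / (2 y1)
s = (3*44^2 + 10) / (2*33) mod 47 = 44
x3 = s^2 - 2 x1 mod 47 = 44^2 - 2*44 = 15
y3 = s (x1 - x3) - y1 mod 47 = 44 * (44 - 15) - 33 = 21

2P = (15, 21)


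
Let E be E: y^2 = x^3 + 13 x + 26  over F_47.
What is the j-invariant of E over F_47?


Delta = -16(4 a^3 + 27 b^2) mod 47 = 42
-1728 * (4 a)^3 = -1728 * (4*13)^3 mod 47 = 12
j = 12 * 42^(-1) mod 47 = 7

j = 7 (mod 47)


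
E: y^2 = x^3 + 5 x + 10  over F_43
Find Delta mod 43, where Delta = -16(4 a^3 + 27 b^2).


4 a^3 + 27 b^2 = 4*5^3 + 27*10^2 = 500 + 2700 = 3200
Delta = -16 * (3200) = -51200
Delta mod 43 = 13

Delta = 13 (mod 43)


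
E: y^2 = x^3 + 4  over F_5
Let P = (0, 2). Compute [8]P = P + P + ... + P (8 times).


k = 8 = 1000_2 (binary, LSB first: 0001)
Double-and-add from P = (0, 2):
  bit 0 = 0: acc unchanged = O
  bit 1 = 0: acc unchanged = O
  bit 2 = 0: acc unchanged = O
  bit 3 = 1: acc = O + (0, 3) = (0, 3)

8P = (0, 3)


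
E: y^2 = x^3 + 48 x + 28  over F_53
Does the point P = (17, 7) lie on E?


Check whether y^2 = x^3 + 48 x + 28 (mod 53) for (x, y) = (17, 7).
LHS: y^2 = 7^2 mod 53 = 49
RHS: x^3 + 48 x + 28 = 17^3 + 48*17 + 28 mod 53 = 33
LHS != RHS

No, not on the curve


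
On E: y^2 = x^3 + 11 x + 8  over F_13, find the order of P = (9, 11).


Compute successive multiples of P until we hit O:
  1P = (9, 11)
  2P = (7, 5)
  3P = (6, 11)
  4P = (11, 2)
  5P = (10, 0)
  6P = (11, 11)
  7P = (6, 2)
  8P = (7, 8)
  ... (continuing to 10P)
  10P = O

ord(P) = 10


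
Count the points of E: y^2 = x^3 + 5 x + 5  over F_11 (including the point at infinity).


For each x in F_11, count y with y^2 = x^3 + 5 x + 5 mod 11:
  x = 0: RHS = 5, y in [4, 7]  -> 2 point(s)
  x = 1: RHS = 0, y in [0]  -> 1 point(s)
  x = 2: RHS = 1, y in [1, 10]  -> 2 point(s)
  x = 3: RHS = 3, y in [5, 6]  -> 2 point(s)
  x = 4: RHS = 1, y in [1, 10]  -> 2 point(s)
  x = 5: RHS = 1, y in [1, 10]  -> 2 point(s)
  x = 6: RHS = 9, y in [3, 8]  -> 2 point(s)
  x = 7: RHS = 9, y in [3, 8]  -> 2 point(s)
  x = 9: RHS = 9, y in [3, 8]  -> 2 point(s)
Affine points: 17. Add the point at infinity: total = 18.

#E(F_11) = 18


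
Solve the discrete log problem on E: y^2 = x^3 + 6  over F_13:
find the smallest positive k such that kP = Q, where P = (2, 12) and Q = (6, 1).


Enumerate multiples of P until we hit Q = (6, 1):
  1P = (2, 12)
  2P = (6, 12)
  3P = (5, 1)
  4P = (5, 12)
  5P = (6, 1)
Match found at i = 5.

k = 5


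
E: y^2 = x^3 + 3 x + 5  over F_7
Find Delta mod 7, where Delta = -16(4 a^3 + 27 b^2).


4 a^3 + 27 b^2 = 4*3^3 + 27*5^2 = 108 + 675 = 783
Delta = -16 * (783) = -12528
Delta mod 7 = 2

Delta = 2 (mod 7)


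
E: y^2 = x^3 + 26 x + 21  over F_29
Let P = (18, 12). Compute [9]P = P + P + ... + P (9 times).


k = 9 = 1001_2 (binary, LSB first: 1001)
Double-and-add from P = (18, 12):
  bit 0 = 1: acc = O + (18, 12) = (18, 12)
  bit 1 = 0: acc unchanged = (18, 12)
  bit 2 = 0: acc unchanged = (18, 12)
  bit 3 = 1: acc = (18, 12) + (7, 16) = (13, 2)

9P = (13, 2)


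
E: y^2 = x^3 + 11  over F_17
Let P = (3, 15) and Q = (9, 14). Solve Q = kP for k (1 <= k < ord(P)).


Enumerate multiples of P until we hit Q = (9, 14):
  1P = (3, 15)
  2P = (13, 10)
  3P = (14, 16)
  4P = (9, 3)
  5P = (9, 14)
Match found at i = 5.

k = 5


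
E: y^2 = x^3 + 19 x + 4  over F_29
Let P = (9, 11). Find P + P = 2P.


Doubling: s = (3 x1^2 + a) / (2 y1)
s = (3*9^2 + 19) / (2*11) mod 29 = 4
x3 = s^2 - 2 x1 mod 29 = 4^2 - 2*9 = 27
y3 = s (x1 - x3) - y1 mod 29 = 4 * (9 - 27) - 11 = 4

2P = (27, 4)


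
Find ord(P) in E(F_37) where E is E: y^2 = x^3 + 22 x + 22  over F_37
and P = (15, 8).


Compute successive multiples of P until we hit O:
  1P = (15, 8)
  2P = (32, 3)
  3P = (34, 15)
  4P = (36, 31)
  5P = (7, 36)
  6P = (18, 21)
  7P = (31, 9)
  8P = (3, 2)
  ... (continuing to 24P)
  24P = O

ord(P) = 24


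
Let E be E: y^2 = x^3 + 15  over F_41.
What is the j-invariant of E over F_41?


Delta = -16(4 a^3 + 27 b^2) mod 41 = 11
-1728 * (4 a)^3 = -1728 * (4*0)^3 mod 41 = 0
j = 0 * 11^(-1) mod 41 = 0

j = 0 (mod 41)


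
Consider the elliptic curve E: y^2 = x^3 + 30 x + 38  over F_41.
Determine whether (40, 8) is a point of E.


Check whether y^2 = x^3 + 30 x + 38 (mod 41) for (x, y) = (40, 8).
LHS: y^2 = 8^2 mod 41 = 23
RHS: x^3 + 30 x + 38 = 40^3 + 30*40 + 38 mod 41 = 7
LHS != RHS

No, not on the curve


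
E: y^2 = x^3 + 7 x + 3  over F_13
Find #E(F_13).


For each x in F_13, count y with y^2 = x^3 + 7 x + 3 mod 13:
  x = 0: RHS = 3, y in [4, 9]  -> 2 point(s)
  x = 2: RHS = 12, y in [5, 8]  -> 2 point(s)
  x = 3: RHS = 12, y in [5, 8]  -> 2 point(s)
  x = 4: RHS = 4, y in [2, 11]  -> 2 point(s)
  x = 6: RHS = 1, y in [1, 12]  -> 2 point(s)
  x = 8: RHS = 12, y in [5, 8]  -> 2 point(s)
Affine points: 12. Add the point at infinity: total = 13.

#E(F_13) = 13


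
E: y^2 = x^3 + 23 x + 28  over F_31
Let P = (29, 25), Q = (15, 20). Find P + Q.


P != Q, so use the chord formula.
s = (y2 - y1) / (x2 - x1) = (26) / (17) mod 31 = 7
x3 = s^2 - x1 - x2 mod 31 = 7^2 - 29 - 15 = 5
y3 = s (x1 - x3) - y1 mod 31 = 7 * (29 - 5) - 25 = 19

P + Q = (5, 19)


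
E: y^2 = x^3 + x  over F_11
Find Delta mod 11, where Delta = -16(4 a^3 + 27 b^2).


4 a^3 + 27 b^2 = 4*1^3 + 27*0^2 = 4 + 0 = 4
Delta = -16 * (4) = -64
Delta mod 11 = 2

Delta = 2 (mod 11)


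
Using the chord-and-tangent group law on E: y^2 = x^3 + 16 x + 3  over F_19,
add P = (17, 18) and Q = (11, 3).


P != Q, so use the chord formula.
s = (y2 - y1) / (x2 - x1) = (4) / (13) mod 19 = 12
x3 = s^2 - x1 - x2 mod 19 = 12^2 - 17 - 11 = 2
y3 = s (x1 - x3) - y1 mod 19 = 12 * (17 - 2) - 18 = 10

P + Q = (2, 10)


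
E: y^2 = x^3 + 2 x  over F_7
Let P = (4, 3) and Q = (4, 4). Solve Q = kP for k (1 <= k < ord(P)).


Enumerate multiples of P until we hit Q = (4, 4):
  1P = (4, 3)
  2P = (0, 0)
  3P = (4, 4)
Match found at i = 3.

k = 3


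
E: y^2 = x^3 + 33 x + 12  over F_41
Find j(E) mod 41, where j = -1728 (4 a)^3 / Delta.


Delta = -16(4 a^3 + 27 b^2) mod 41 = 39
-1728 * (4 a)^3 = -1728 * (4*33)^3 mod 41 = 13
j = 13 * 39^(-1) mod 41 = 14

j = 14 (mod 41)


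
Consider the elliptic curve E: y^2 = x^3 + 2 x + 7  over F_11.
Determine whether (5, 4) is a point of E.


Check whether y^2 = x^3 + 2 x + 7 (mod 11) for (x, y) = (5, 4).
LHS: y^2 = 4^2 mod 11 = 5
RHS: x^3 + 2 x + 7 = 5^3 + 2*5 + 7 mod 11 = 10
LHS != RHS

No, not on the curve


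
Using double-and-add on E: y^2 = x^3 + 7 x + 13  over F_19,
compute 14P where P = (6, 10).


k = 14 = 1110_2 (binary, LSB first: 0111)
Double-and-add from P = (6, 10):
  bit 0 = 0: acc unchanged = O
  bit 1 = 1: acc = O + (8, 7) = (8, 7)
  bit 2 = 1: acc = (8, 7) + (7, 14) = (15, 4)
  bit 3 = 1: acc = (15, 4) + (2, 4) = (2, 15)

14P = (2, 15)
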